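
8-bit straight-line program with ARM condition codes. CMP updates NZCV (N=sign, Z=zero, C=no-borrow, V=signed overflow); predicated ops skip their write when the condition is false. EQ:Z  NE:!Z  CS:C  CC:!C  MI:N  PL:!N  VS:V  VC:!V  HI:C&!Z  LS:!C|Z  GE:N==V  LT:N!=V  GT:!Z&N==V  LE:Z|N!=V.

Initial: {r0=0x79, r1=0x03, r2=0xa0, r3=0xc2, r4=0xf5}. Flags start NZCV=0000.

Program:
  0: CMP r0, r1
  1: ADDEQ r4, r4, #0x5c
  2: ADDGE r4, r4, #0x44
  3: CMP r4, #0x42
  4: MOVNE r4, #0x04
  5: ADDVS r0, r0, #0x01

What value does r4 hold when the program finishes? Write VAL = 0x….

0: ✓ CMP  NZCV=0010
1: · ADDEQ
2: ✓ ADDGE  r4←0x39
3: ✓ CMP  NZCV=1000
4: ✓ MOVNE  r4←0x04
5: · ADDVS

VAL = 0x04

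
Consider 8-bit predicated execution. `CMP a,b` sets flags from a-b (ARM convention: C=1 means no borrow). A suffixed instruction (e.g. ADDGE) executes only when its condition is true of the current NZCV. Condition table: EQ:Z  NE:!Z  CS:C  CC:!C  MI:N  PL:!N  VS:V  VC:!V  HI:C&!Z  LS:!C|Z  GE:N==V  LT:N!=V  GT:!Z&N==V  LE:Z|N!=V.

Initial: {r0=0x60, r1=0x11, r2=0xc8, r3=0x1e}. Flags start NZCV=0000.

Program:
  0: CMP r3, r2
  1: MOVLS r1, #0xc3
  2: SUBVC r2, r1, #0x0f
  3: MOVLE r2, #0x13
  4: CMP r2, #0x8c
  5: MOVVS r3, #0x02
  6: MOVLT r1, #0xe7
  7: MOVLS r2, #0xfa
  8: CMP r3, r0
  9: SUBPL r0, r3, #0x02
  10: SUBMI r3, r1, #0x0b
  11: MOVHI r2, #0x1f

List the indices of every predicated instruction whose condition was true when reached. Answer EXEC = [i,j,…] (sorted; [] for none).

0: ✓ CMP  NZCV=0000
1: ✓ MOVLS  r1←0xc3
2: ✓ SUBVC  r2←0xb4
3: · MOVLE
4: ✓ CMP  NZCV=0010
5: · MOVVS
6: · MOVLT
7: · MOVLS
8: ✓ CMP  NZCV=1000
9: · SUBPL
10: ✓ SUBMI  r3←0xb8
11: · MOVHI

EXEC = [1,2,10]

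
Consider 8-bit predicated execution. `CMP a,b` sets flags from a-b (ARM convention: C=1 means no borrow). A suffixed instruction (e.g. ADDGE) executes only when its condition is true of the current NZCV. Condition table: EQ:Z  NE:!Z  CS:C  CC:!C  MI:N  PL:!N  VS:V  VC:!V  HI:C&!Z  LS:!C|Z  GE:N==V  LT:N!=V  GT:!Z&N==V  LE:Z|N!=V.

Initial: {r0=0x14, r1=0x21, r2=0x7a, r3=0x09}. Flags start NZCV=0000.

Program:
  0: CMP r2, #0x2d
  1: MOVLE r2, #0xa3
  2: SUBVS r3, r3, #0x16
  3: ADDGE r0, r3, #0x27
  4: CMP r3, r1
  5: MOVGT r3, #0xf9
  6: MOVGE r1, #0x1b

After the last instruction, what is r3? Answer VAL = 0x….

[0] flags=0010 → (cmp)
[1] flags=0010 LE?F → skip
[2] flags=0010 VS?F → skip
[3] flags=0010 GE?T → r0=0x30
[4] flags=1000 → (cmp)
[5] flags=1000 GT?F → skip
[6] flags=1000 GE?F → skip

VAL = 0x09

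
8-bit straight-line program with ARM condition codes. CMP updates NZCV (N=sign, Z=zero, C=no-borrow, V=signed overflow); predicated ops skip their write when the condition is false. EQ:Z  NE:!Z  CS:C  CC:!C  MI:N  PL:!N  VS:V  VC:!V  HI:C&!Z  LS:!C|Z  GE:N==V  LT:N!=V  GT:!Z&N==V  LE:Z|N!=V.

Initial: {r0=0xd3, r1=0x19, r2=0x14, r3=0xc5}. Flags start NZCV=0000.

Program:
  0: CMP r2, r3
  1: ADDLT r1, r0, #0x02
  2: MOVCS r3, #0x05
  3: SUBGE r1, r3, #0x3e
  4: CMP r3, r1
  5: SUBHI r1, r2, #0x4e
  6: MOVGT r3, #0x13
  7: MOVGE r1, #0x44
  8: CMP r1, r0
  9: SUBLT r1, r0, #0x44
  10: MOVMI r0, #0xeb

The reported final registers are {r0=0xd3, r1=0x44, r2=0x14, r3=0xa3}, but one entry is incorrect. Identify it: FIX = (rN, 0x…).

FIX = (r3, 0x13)

[0] flags=0000 → (cmp)
[1] flags=0000 LT?F → skip
[2] flags=0000 CS?F → skip
[3] flags=0000 GE?T → r1=0x87
[4] flags=0010 → (cmp)
[5] flags=0010 HI?T → r1=0xc6
[6] flags=0010 GT?T → r3=0x13
[7] flags=0010 GE?T → r1=0x44
[8] flags=0000 → (cmp)
[9] flags=0000 LT?F → skip
[10] flags=0000 MI?F → skip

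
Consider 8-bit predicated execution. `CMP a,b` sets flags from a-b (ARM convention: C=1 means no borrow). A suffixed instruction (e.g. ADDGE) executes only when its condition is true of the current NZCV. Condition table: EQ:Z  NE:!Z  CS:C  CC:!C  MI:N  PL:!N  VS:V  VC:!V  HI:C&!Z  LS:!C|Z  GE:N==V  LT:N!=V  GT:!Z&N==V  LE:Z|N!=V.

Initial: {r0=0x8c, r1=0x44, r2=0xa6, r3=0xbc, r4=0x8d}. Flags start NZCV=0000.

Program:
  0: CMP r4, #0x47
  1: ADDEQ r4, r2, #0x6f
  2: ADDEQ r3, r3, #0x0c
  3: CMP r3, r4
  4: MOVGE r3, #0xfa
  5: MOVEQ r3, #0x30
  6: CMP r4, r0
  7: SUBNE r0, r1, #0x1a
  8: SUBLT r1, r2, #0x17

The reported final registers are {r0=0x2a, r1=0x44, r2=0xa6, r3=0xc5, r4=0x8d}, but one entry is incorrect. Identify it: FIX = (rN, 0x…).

0: ✓ CMP  NZCV=0011
1: · ADDEQ
2: · ADDEQ
3: ✓ CMP  NZCV=0010
4: ✓ MOVGE  r3←0xfa
5: · MOVEQ
6: ✓ CMP  NZCV=0010
7: ✓ SUBNE  r0←0x2a
8: · SUBLT

FIX = (r3, 0xfa)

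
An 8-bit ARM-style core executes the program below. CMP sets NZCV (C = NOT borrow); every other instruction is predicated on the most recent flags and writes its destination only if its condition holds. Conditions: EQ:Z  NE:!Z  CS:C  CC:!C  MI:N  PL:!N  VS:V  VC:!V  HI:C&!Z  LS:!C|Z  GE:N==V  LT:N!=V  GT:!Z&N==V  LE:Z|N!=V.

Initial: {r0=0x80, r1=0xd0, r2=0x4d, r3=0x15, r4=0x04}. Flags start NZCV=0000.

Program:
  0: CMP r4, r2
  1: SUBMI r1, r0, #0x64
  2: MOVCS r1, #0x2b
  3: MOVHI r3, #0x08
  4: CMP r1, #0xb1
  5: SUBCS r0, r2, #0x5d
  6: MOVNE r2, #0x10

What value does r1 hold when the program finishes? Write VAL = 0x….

VAL = 0x1c

[0] flags=1000 → (cmp)
[1] flags=1000 MI?T → r1=0x1c
[2] flags=1000 CS?F → skip
[3] flags=1000 HI?F → skip
[4] flags=0000 → (cmp)
[5] flags=0000 CS?F → skip
[6] flags=0000 NE?T → r2=0x10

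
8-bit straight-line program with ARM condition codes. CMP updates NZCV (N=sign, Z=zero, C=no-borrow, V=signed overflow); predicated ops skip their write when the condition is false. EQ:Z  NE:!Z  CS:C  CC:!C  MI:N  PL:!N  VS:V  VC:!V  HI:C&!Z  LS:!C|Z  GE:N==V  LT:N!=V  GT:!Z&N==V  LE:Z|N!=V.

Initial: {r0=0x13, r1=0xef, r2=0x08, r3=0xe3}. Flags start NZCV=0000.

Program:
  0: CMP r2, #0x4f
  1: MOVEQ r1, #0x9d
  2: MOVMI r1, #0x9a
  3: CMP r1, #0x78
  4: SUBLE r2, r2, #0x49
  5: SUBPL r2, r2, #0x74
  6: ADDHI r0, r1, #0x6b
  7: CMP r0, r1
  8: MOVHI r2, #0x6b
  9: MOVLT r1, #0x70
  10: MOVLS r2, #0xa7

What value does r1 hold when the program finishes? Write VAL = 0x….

VAL = 0x9a

[0] flags=1000 → (cmp)
[1] flags=1000 EQ?F → skip
[2] flags=1000 MI?T → r1=0x9a
[3] flags=0011 → (cmp)
[4] flags=0011 LE?T → r2=0xbf
[5] flags=0011 PL?T → r2=0x4b
[6] flags=0011 HI?T → r0=0x05
[7] flags=0000 → (cmp)
[8] flags=0000 HI?F → skip
[9] flags=0000 LT?F → skip
[10] flags=0000 LS?T → r2=0xa7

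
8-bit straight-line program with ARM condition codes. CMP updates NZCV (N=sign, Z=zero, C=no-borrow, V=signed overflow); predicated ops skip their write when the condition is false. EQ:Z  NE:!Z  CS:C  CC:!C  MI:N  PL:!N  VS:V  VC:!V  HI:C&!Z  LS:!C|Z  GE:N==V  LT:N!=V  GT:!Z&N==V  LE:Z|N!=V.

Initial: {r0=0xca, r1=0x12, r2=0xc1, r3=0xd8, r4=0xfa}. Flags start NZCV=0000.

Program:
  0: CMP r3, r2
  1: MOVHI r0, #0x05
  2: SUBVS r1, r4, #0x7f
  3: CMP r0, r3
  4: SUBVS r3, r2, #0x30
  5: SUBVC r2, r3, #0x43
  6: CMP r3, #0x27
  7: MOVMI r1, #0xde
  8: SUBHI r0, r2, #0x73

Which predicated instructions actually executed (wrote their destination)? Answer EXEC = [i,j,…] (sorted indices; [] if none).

0: ✓ CMP  NZCV=0010
1: ✓ MOVHI  r0←0x05
2: · SUBVS
3: ✓ CMP  NZCV=0000
4: · SUBVS
5: ✓ SUBVC  r2←0x95
6: ✓ CMP  NZCV=1010
7: ✓ MOVMI  r1←0xde
8: ✓ SUBHI  r0←0x22

EXEC = [1,5,7,8]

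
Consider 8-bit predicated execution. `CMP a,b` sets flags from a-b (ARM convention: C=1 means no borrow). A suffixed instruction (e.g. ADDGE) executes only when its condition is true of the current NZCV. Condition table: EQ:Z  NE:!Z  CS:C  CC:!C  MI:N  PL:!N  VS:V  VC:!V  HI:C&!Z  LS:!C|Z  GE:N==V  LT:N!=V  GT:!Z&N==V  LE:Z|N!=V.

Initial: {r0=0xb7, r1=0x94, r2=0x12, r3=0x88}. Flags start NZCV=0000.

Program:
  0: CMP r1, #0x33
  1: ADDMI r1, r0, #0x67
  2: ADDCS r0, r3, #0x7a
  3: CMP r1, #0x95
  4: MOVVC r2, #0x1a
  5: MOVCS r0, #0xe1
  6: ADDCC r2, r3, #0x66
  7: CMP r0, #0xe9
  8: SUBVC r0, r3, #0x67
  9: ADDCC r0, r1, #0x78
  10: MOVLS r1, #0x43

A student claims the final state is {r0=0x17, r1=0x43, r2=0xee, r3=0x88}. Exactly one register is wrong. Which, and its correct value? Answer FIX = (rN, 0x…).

FIX = (r0, 0x0c)

0: ✓ CMP  NZCV=0011
1: · ADDMI
2: ✓ ADDCS  r0←0x02
3: ✓ CMP  NZCV=1000
4: ✓ MOVVC  r2←0x1a
5: · MOVCS
6: ✓ ADDCC  r2←0xee
7: ✓ CMP  NZCV=0000
8: ✓ SUBVC  r0←0x21
9: ✓ ADDCC  r0←0x0c
10: ✓ MOVLS  r1←0x43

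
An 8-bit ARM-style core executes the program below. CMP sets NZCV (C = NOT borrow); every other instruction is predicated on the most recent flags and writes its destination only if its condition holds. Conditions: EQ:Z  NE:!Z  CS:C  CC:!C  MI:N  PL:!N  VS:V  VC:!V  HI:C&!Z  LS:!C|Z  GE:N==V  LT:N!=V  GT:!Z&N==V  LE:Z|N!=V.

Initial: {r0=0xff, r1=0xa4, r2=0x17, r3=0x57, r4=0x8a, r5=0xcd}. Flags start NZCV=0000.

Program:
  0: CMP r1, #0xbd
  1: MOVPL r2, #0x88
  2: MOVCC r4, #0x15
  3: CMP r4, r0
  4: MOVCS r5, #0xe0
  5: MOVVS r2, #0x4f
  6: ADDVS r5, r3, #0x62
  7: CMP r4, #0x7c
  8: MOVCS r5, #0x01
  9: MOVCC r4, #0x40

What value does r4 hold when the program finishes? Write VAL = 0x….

VAL = 0x40

0: ✓ CMP  NZCV=1000
1: · MOVPL
2: ✓ MOVCC  r4←0x15
3: ✓ CMP  NZCV=0000
4: · MOVCS
5: · MOVVS
6: · ADDVS
7: ✓ CMP  NZCV=1000
8: · MOVCS
9: ✓ MOVCC  r4←0x40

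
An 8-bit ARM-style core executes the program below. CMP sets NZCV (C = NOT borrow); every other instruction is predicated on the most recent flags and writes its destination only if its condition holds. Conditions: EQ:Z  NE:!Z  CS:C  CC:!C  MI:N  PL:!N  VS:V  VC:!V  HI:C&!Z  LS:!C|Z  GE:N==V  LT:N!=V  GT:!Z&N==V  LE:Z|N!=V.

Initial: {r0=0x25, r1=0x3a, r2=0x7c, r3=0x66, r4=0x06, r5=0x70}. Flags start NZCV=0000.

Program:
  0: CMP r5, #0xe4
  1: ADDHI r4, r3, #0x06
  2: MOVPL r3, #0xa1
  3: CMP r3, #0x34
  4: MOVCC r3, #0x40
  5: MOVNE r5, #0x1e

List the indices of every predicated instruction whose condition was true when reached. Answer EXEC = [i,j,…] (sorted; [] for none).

EXEC = [5]

[0] flags=1001 → (cmp)
[1] flags=1001 HI?F → skip
[2] flags=1001 PL?F → skip
[3] flags=0010 → (cmp)
[4] flags=0010 CC?F → skip
[5] flags=0010 NE?T → r5=0x1e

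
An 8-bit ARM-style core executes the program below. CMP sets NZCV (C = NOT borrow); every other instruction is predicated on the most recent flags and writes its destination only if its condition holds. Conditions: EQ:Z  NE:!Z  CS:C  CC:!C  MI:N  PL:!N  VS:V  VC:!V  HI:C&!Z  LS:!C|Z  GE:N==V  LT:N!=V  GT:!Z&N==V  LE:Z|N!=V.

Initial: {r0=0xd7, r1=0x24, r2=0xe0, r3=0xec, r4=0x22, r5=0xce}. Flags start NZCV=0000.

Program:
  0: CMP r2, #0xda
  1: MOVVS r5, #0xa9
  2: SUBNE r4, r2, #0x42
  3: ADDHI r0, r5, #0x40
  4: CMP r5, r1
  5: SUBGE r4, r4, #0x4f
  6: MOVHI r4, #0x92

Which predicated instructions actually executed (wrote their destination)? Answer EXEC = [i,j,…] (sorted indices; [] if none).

0: ✓ CMP  NZCV=0010
1: · MOVVS
2: ✓ SUBNE  r4←0x9e
3: ✓ ADDHI  r0←0x0e
4: ✓ CMP  NZCV=1010
5: · SUBGE
6: ✓ MOVHI  r4←0x92

EXEC = [2,3,6]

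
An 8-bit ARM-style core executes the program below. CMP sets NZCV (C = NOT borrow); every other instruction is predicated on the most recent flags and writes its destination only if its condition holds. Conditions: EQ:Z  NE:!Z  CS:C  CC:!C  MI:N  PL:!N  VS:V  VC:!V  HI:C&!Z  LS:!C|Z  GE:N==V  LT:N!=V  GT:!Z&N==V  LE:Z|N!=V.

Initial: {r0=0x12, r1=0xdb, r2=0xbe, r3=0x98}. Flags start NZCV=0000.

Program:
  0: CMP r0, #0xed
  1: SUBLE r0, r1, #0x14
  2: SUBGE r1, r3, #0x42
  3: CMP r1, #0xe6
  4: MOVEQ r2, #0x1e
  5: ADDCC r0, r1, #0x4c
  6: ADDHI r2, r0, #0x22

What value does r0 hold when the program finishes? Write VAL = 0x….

[0] flags=0000 → (cmp)
[1] flags=0000 LE?F → skip
[2] flags=0000 GE?T → r1=0x56
[3] flags=0000 → (cmp)
[4] flags=0000 EQ?F → skip
[5] flags=0000 CC?T → r0=0xa2
[6] flags=0000 HI?F → skip

VAL = 0xa2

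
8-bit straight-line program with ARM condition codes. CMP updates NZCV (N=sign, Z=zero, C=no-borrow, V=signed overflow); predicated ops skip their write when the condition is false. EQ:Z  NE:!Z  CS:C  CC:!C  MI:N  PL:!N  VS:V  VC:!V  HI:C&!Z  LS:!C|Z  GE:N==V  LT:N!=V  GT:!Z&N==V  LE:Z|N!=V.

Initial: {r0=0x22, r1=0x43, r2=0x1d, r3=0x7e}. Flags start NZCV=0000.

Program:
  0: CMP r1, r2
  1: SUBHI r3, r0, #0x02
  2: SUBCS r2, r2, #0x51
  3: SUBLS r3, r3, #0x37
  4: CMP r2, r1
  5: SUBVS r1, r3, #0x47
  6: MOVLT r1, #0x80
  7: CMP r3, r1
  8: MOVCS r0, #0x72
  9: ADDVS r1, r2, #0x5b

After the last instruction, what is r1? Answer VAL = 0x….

0: ✓ CMP  NZCV=0010
1: ✓ SUBHI  r3←0x20
2: ✓ SUBCS  r2←0xcc
3: · SUBLS
4: ✓ CMP  NZCV=1010
5: · SUBVS
6: ✓ MOVLT  r1←0x80
7: ✓ CMP  NZCV=1001
8: · MOVCS
9: ✓ ADDVS  r1←0x27

VAL = 0x27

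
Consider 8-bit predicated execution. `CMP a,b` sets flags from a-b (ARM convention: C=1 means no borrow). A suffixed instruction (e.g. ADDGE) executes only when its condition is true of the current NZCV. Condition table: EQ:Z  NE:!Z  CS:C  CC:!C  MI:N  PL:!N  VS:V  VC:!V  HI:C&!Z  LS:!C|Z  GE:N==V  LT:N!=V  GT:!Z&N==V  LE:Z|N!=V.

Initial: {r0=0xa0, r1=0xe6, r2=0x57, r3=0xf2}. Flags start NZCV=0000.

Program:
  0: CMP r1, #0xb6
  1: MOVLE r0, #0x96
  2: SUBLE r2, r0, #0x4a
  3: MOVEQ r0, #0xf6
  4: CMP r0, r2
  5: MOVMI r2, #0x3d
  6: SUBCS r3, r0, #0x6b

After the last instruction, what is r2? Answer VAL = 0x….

VAL = 0x57

[0] flags=0010 → (cmp)
[1] flags=0010 LE?F → skip
[2] flags=0010 LE?F → skip
[3] flags=0010 EQ?F → skip
[4] flags=0011 → (cmp)
[5] flags=0011 MI?F → skip
[6] flags=0011 CS?T → r3=0x35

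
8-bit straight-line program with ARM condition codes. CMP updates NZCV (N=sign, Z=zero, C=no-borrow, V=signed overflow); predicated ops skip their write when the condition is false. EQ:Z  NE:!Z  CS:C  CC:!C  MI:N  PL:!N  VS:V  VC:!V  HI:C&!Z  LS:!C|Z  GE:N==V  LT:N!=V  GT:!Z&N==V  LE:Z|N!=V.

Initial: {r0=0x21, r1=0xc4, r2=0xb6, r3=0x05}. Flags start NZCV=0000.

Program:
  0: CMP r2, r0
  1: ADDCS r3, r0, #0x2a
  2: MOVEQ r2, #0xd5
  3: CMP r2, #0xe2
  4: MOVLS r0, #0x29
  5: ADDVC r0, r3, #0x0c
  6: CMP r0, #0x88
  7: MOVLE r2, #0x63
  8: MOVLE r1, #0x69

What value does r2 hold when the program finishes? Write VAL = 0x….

[0] flags=1010 → (cmp)
[1] flags=1010 CS?T → r3=0x4b
[2] flags=1010 EQ?F → skip
[3] flags=1000 → (cmp)
[4] flags=1000 LS?T → r0=0x29
[5] flags=1000 VC?T → r0=0x57
[6] flags=1001 → (cmp)
[7] flags=1001 LE?F → skip
[8] flags=1001 LE?F → skip

VAL = 0xb6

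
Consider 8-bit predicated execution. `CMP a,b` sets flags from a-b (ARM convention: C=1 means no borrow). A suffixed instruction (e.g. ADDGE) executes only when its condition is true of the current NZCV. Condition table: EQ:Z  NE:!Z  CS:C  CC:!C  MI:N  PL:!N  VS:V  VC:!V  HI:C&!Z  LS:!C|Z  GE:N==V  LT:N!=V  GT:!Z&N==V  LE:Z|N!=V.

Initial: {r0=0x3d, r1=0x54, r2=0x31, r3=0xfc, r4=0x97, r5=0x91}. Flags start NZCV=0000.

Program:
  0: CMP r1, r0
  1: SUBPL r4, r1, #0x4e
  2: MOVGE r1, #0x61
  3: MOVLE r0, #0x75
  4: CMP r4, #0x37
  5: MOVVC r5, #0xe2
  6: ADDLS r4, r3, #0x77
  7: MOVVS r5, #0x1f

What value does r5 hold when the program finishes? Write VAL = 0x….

VAL = 0xe2

0: ✓ CMP  NZCV=0010
1: ✓ SUBPL  r4←0x06
2: ✓ MOVGE  r1←0x61
3: · MOVLE
4: ✓ CMP  NZCV=1000
5: ✓ MOVVC  r5←0xe2
6: ✓ ADDLS  r4←0x73
7: · MOVVS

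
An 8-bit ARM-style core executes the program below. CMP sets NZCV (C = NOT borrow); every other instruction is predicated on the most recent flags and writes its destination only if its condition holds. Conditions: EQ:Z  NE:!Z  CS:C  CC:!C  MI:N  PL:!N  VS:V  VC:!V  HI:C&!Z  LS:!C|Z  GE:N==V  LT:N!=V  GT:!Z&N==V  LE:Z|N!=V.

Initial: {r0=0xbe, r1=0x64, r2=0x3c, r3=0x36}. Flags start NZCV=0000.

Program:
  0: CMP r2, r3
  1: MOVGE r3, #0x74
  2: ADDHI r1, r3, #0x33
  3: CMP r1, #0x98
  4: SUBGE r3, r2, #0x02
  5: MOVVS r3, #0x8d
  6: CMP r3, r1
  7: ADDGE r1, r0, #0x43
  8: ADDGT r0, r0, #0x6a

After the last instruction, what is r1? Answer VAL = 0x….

0: ✓ CMP  NZCV=0010
1: ✓ MOVGE  r3←0x74
2: ✓ ADDHI  r1←0xa7
3: ✓ CMP  NZCV=0010
4: ✓ SUBGE  r3←0x3a
5: · MOVVS
6: ✓ CMP  NZCV=1001
7: ✓ ADDGE  r1←0x01
8: ✓ ADDGT  r0←0x28

VAL = 0x01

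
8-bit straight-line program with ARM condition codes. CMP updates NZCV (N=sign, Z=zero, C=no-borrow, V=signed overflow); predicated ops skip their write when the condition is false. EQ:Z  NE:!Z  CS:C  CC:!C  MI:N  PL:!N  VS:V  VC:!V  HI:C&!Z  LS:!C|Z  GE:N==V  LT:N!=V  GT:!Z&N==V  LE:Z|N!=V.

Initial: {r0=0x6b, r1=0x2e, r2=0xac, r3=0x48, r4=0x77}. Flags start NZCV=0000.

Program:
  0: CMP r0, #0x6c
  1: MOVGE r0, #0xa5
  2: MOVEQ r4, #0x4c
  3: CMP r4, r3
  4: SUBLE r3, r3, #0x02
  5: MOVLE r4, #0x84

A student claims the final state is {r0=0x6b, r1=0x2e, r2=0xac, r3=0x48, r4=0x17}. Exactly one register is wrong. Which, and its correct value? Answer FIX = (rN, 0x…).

[0] flags=1000 → (cmp)
[1] flags=1000 GE?F → skip
[2] flags=1000 EQ?F → skip
[3] flags=0010 → (cmp)
[4] flags=0010 LE?F → skip
[5] flags=0010 LE?F → skip

FIX = (r4, 0x77)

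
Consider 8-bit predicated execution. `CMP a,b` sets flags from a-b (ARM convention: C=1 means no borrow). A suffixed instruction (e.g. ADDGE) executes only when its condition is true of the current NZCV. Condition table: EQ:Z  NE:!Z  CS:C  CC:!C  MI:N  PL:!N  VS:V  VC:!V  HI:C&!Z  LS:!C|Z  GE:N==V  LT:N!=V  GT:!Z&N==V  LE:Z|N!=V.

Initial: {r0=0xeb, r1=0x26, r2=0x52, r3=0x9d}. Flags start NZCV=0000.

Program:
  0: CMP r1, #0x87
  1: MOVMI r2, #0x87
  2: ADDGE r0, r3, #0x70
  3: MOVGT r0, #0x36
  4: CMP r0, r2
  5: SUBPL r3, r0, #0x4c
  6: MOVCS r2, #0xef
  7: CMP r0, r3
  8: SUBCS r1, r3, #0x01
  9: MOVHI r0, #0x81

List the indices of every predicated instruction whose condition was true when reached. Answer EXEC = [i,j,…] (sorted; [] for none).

EXEC = [1,2,3]

[0] flags=1001 → (cmp)
[1] flags=1001 MI?T → r2=0x87
[2] flags=1001 GE?T → r0=0x0d
[3] flags=1001 GT?T → r0=0x36
[4] flags=1001 → (cmp)
[5] flags=1001 PL?F → skip
[6] flags=1001 CS?F → skip
[7] flags=1001 → (cmp)
[8] flags=1001 CS?F → skip
[9] flags=1001 HI?F → skip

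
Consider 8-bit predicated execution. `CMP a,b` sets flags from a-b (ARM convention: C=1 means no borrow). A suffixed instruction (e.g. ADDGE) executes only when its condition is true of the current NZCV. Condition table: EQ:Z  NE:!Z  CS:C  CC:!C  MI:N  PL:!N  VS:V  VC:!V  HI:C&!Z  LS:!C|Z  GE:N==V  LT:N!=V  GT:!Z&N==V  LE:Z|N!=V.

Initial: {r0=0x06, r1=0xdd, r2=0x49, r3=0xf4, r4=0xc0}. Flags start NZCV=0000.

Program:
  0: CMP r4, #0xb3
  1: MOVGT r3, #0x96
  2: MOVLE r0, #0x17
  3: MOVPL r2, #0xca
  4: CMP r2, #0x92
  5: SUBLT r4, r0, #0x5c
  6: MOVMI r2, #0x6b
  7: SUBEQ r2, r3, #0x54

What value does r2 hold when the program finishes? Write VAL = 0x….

[0] flags=0010 → (cmp)
[1] flags=0010 GT?T → r3=0x96
[2] flags=0010 LE?F → skip
[3] flags=0010 PL?T → r2=0xca
[4] flags=0010 → (cmp)
[5] flags=0010 LT?F → skip
[6] flags=0010 MI?F → skip
[7] flags=0010 EQ?F → skip

VAL = 0xca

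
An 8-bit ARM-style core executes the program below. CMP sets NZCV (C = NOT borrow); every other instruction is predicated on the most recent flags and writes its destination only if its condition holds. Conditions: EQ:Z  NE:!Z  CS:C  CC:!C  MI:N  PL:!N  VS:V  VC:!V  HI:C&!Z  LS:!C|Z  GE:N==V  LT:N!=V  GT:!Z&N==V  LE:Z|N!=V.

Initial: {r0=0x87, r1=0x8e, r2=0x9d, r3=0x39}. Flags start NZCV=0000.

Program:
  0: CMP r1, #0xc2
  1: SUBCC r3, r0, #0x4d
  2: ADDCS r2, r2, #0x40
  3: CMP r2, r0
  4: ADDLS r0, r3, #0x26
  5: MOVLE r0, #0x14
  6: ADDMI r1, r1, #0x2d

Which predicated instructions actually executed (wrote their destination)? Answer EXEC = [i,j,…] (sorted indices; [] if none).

EXEC = [1]

[0] flags=1000 → (cmp)
[1] flags=1000 CC?T → r3=0x3a
[2] flags=1000 CS?F → skip
[3] flags=0010 → (cmp)
[4] flags=0010 LS?F → skip
[5] flags=0010 LE?F → skip
[6] flags=0010 MI?F → skip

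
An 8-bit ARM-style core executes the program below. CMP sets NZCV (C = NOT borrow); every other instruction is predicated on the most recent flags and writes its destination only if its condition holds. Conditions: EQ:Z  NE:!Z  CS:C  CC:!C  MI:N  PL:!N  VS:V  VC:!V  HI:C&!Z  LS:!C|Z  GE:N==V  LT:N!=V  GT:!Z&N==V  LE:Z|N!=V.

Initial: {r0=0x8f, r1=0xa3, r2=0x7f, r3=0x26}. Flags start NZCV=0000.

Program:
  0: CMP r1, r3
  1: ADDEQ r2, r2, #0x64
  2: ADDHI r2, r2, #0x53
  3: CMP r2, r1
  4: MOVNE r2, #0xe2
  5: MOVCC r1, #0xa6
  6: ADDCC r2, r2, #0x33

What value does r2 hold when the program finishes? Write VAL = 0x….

0: ✓ CMP  NZCV=0011
1: · ADDEQ
2: ✓ ADDHI  r2←0xd2
3: ✓ CMP  NZCV=0010
4: ✓ MOVNE  r2←0xe2
5: · MOVCC
6: · ADDCC

VAL = 0xe2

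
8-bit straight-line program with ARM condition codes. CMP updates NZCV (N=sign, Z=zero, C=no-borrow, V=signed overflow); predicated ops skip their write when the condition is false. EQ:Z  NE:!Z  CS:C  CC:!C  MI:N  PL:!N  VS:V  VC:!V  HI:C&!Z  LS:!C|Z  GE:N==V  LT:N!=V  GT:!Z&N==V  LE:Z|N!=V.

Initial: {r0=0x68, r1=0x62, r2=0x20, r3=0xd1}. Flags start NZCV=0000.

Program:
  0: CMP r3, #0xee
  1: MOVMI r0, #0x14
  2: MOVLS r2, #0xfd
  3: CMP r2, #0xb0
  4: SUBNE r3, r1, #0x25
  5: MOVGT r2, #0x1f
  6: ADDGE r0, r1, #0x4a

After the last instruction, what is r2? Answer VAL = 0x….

[0] flags=1000 → (cmp)
[1] flags=1000 MI?T → r0=0x14
[2] flags=1000 LS?T → r2=0xfd
[3] flags=0010 → (cmp)
[4] flags=0010 NE?T → r3=0x3d
[5] flags=0010 GT?T → r2=0x1f
[6] flags=0010 GE?T → r0=0xac

VAL = 0x1f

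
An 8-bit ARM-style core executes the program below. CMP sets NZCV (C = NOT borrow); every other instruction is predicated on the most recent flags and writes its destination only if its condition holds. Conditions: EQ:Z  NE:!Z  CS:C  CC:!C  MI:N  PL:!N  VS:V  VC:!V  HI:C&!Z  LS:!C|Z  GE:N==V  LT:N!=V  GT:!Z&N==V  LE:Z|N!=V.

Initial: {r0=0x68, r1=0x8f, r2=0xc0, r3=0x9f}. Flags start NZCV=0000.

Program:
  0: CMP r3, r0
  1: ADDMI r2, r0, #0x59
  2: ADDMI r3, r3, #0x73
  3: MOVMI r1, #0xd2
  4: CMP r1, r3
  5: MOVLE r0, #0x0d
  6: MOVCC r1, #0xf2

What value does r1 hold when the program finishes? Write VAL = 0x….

VAL = 0xf2

0: ✓ CMP  NZCV=0011
1: · ADDMI
2: · ADDMI
3: · MOVMI
4: ✓ CMP  NZCV=1000
5: ✓ MOVLE  r0←0x0d
6: ✓ MOVCC  r1←0xf2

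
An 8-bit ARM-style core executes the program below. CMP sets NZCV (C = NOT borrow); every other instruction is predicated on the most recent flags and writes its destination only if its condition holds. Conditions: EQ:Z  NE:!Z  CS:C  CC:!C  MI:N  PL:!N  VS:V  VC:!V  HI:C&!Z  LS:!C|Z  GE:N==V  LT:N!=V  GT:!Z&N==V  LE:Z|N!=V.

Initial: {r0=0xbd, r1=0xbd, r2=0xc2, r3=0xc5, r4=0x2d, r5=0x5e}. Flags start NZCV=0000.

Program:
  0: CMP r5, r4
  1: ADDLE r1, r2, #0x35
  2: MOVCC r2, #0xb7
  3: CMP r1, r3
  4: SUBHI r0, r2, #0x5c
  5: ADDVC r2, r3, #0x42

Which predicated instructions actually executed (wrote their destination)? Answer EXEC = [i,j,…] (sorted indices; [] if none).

EXEC = [5]

[0] flags=0010 → (cmp)
[1] flags=0010 LE?F → skip
[2] flags=0010 CC?F → skip
[3] flags=1000 → (cmp)
[4] flags=1000 HI?F → skip
[5] flags=1000 VC?T → r2=0x07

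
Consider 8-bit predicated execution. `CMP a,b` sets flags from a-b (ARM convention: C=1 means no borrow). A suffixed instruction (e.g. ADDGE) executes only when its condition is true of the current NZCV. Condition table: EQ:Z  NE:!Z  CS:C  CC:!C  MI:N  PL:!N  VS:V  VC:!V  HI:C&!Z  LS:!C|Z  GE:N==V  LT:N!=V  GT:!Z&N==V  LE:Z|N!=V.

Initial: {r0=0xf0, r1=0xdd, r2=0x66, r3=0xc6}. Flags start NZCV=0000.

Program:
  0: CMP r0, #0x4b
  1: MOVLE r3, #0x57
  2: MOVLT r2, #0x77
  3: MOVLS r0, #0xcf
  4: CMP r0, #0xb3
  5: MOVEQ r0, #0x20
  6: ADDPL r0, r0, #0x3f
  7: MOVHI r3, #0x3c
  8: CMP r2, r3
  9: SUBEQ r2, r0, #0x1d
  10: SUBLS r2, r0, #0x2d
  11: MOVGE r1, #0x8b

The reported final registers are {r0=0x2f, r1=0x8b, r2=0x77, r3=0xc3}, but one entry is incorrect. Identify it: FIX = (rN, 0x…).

FIX = (r3, 0x3c)

0: ✓ CMP  NZCV=1010
1: ✓ MOVLE  r3←0x57
2: ✓ MOVLT  r2←0x77
3: · MOVLS
4: ✓ CMP  NZCV=0010
5: · MOVEQ
6: ✓ ADDPL  r0←0x2f
7: ✓ MOVHI  r3←0x3c
8: ✓ CMP  NZCV=0010
9: · SUBEQ
10: · SUBLS
11: ✓ MOVGE  r1←0x8b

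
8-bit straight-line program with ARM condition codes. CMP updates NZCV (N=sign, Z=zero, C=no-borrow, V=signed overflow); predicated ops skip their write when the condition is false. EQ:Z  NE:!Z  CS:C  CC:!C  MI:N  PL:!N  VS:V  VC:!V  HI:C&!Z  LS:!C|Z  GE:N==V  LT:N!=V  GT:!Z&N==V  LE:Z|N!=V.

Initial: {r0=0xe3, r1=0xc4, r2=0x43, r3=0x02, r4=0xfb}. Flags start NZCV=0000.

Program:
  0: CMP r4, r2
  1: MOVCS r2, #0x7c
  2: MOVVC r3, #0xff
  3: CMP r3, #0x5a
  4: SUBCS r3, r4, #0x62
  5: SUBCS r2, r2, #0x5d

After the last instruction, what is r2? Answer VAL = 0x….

VAL = 0x1f

[0] flags=1010 → (cmp)
[1] flags=1010 CS?T → r2=0x7c
[2] flags=1010 VC?T → r3=0xff
[3] flags=1010 → (cmp)
[4] flags=1010 CS?T → r3=0x99
[5] flags=1010 CS?T → r2=0x1f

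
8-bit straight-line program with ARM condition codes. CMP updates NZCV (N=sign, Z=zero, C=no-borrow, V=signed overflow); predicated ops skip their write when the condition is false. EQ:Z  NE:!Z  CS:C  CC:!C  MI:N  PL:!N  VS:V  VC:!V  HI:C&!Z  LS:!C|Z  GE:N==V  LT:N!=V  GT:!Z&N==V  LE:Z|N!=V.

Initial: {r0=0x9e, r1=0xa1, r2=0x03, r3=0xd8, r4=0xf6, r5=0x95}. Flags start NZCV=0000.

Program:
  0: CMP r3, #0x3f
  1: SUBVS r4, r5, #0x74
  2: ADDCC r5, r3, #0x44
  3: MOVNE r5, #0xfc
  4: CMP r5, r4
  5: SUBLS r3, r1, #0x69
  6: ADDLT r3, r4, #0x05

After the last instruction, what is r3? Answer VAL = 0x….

VAL = 0xd8

[0] flags=1010 → (cmp)
[1] flags=1010 VS?F → skip
[2] flags=1010 CC?F → skip
[3] flags=1010 NE?T → r5=0xfc
[4] flags=0010 → (cmp)
[5] flags=0010 LS?F → skip
[6] flags=0010 LT?F → skip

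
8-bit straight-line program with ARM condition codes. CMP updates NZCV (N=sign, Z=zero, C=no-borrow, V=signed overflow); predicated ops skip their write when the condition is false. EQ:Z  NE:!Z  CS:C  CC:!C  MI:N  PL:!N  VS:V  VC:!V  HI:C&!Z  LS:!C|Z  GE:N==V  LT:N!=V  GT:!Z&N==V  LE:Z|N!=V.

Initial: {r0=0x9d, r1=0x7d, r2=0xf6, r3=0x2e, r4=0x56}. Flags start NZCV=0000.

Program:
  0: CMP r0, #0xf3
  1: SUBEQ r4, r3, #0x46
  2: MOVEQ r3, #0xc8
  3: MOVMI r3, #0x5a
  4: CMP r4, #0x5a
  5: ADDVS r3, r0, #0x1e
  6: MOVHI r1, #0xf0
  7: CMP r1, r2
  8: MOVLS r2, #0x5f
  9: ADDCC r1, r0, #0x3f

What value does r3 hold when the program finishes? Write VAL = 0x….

VAL = 0x5a

0: ✓ CMP  NZCV=1000
1: · SUBEQ
2: · MOVEQ
3: ✓ MOVMI  r3←0x5a
4: ✓ CMP  NZCV=1000
5: · ADDVS
6: · MOVHI
7: ✓ CMP  NZCV=1001
8: ✓ MOVLS  r2←0x5f
9: ✓ ADDCC  r1←0xdc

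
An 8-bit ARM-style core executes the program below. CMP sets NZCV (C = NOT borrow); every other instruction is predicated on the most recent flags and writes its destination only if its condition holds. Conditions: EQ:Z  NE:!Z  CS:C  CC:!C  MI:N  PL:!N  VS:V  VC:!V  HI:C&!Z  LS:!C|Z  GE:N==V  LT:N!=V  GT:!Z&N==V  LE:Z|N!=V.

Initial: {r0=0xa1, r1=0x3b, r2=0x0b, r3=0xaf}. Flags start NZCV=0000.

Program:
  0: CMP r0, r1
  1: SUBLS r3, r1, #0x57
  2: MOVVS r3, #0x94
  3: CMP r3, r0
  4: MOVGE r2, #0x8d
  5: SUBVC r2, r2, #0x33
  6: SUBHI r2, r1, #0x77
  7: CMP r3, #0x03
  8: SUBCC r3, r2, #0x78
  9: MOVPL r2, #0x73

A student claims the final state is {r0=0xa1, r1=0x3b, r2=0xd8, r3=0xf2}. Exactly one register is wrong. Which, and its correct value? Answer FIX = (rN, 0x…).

FIX = (r3, 0x94)

0: ✓ CMP  NZCV=0011
1: · SUBLS
2: ✓ MOVVS  r3←0x94
3: ✓ CMP  NZCV=1000
4: · MOVGE
5: ✓ SUBVC  r2←0xd8
6: · SUBHI
7: ✓ CMP  NZCV=1010
8: · SUBCC
9: · MOVPL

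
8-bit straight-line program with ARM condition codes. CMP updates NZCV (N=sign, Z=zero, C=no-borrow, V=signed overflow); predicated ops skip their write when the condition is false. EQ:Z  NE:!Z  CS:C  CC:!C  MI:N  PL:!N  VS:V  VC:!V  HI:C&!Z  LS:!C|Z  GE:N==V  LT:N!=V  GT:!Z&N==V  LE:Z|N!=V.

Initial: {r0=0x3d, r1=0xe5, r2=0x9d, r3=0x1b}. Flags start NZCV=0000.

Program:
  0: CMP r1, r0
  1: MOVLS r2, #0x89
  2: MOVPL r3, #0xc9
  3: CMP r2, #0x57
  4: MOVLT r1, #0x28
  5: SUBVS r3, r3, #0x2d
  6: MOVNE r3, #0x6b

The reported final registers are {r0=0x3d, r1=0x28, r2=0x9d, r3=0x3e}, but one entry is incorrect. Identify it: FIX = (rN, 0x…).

FIX = (r3, 0x6b)

[0] flags=1010 → (cmp)
[1] flags=1010 LS?F → skip
[2] flags=1010 PL?F → skip
[3] flags=0011 → (cmp)
[4] flags=0011 LT?T → r1=0x28
[5] flags=0011 VS?T → r3=0xee
[6] flags=0011 NE?T → r3=0x6b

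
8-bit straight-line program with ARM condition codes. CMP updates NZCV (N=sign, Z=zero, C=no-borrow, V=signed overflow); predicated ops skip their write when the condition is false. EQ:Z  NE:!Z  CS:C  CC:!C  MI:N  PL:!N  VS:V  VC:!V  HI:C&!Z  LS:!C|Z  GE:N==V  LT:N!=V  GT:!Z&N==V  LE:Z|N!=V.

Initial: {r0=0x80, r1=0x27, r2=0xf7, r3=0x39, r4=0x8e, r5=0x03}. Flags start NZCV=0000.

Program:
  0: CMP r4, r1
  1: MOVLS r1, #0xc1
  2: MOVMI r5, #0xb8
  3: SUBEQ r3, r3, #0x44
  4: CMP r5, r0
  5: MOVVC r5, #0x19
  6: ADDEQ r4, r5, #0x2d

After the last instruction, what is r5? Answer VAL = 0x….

[0] flags=0011 → (cmp)
[1] flags=0011 LS?F → skip
[2] flags=0011 MI?F → skip
[3] flags=0011 EQ?F → skip
[4] flags=1001 → (cmp)
[5] flags=1001 VC?F → skip
[6] flags=1001 EQ?F → skip

VAL = 0x03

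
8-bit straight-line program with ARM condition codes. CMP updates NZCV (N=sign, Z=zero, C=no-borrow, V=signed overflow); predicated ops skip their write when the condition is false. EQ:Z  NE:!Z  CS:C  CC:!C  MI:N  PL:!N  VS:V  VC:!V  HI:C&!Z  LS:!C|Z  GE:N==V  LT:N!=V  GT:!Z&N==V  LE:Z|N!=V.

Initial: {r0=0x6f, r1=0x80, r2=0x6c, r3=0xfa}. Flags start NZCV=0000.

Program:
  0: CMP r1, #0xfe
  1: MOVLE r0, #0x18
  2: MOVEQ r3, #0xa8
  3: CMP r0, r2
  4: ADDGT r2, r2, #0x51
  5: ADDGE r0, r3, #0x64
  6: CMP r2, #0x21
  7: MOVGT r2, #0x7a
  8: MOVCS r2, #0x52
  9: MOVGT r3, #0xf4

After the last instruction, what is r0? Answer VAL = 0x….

VAL = 0x18

0: ✓ CMP  NZCV=1000
1: ✓ MOVLE  r0←0x18
2: · MOVEQ
3: ✓ CMP  NZCV=1000
4: · ADDGT
5: · ADDGE
6: ✓ CMP  NZCV=0010
7: ✓ MOVGT  r2←0x7a
8: ✓ MOVCS  r2←0x52
9: ✓ MOVGT  r3←0xf4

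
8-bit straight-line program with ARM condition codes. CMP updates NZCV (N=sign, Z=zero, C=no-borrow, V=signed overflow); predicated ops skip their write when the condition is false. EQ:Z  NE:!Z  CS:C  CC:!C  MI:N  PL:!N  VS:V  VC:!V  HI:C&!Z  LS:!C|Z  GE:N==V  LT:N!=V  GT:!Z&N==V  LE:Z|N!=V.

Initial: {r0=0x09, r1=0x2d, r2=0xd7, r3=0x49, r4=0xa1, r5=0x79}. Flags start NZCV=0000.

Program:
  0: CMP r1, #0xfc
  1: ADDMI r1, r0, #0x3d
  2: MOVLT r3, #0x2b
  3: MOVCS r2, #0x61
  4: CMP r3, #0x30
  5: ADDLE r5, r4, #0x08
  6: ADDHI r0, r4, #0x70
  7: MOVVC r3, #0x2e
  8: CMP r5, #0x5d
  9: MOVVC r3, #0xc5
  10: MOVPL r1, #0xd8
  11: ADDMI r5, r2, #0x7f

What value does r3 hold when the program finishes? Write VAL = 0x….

VAL = 0xc5

[0] flags=0000 → (cmp)
[1] flags=0000 MI?F → skip
[2] flags=0000 LT?F → skip
[3] flags=0000 CS?F → skip
[4] flags=0010 → (cmp)
[5] flags=0010 LE?F → skip
[6] flags=0010 HI?T → r0=0x11
[7] flags=0010 VC?T → r3=0x2e
[8] flags=0010 → (cmp)
[9] flags=0010 VC?T → r3=0xc5
[10] flags=0010 PL?T → r1=0xd8
[11] flags=0010 MI?F → skip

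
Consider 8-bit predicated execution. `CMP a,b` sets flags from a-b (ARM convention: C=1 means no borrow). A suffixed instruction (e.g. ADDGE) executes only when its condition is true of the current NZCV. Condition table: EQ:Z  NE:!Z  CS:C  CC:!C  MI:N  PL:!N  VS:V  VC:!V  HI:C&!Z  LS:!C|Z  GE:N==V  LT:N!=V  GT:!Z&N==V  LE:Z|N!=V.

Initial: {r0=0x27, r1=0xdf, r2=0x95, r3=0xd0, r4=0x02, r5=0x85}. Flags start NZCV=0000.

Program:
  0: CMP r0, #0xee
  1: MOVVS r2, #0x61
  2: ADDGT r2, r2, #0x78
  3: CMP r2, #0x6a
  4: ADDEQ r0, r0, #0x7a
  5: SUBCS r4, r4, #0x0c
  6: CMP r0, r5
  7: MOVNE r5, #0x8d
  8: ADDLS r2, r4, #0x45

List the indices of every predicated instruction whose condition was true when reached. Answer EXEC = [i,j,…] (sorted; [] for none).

EXEC = [2,7,8]

[0] flags=0000 → (cmp)
[1] flags=0000 VS?F → skip
[2] flags=0000 GT?T → r2=0x0d
[3] flags=1000 → (cmp)
[4] flags=1000 EQ?F → skip
[5] flags=1000 CS?F → skip
[6] flags=1001 → (cmp)
[7] flags=1001 NE?T → r5=0x8d
[8] flags=1001 LS?T → r2=0x47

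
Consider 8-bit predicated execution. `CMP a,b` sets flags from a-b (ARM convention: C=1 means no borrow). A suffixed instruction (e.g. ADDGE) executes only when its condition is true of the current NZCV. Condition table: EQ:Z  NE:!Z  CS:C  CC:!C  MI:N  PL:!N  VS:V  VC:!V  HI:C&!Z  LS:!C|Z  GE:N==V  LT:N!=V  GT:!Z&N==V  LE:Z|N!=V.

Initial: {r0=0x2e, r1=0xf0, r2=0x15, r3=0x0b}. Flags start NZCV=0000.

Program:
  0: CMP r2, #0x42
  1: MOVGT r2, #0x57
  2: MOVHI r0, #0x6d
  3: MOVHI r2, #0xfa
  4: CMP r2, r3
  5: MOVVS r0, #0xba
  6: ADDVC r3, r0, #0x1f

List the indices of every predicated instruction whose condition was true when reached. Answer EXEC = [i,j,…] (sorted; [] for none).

EXEC = [6]

0: ✓ CMP  NZCV=1000
1: · MOVGT
2: · MOVHI
3: · MOVHI
4: ✓ CMP  NZCV=0010
5: · MOVVS
6: ✓ ADDVC  r3←0x4d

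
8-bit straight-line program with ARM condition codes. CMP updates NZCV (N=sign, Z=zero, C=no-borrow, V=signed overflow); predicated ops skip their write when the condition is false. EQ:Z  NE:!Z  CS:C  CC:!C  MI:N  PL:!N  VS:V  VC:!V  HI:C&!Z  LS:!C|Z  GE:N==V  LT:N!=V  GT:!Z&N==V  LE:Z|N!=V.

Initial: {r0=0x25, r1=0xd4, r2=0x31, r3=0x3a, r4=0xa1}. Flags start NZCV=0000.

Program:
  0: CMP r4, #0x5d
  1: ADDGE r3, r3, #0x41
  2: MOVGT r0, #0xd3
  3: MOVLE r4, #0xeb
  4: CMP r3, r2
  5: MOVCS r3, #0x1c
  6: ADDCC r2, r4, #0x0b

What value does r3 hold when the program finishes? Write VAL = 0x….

VAL = 0x1c

[0] flags=0011 → (cmp)
[1] flags=0011 GE?F → skip
[2] flags=0011 GT?F → skip
[3] flags=0011 LE?T → r4=0xeb
[4] flags=0010 → (cmp)
[5] flags=0010 CS?T → r3=0x1c
[6] flags=0010 CC?F → skip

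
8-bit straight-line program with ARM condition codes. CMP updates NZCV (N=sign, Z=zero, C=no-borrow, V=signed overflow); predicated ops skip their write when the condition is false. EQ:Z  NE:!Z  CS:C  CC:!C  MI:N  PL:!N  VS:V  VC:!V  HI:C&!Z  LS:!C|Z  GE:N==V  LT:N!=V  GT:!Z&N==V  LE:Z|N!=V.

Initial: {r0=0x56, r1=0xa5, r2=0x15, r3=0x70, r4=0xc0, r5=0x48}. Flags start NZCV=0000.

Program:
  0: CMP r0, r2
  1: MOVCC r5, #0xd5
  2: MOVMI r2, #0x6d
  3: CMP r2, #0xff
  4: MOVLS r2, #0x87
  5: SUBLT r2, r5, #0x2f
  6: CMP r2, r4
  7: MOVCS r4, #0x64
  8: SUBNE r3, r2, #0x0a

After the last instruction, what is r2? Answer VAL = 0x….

VAL = 0x87

0: ✓ CMP  NZCV=0010
1: · MOVCC
2: · MOVMI
3: ✓ CMP  NZCV=0000
4: ✓ MOVLS  r2←0x87
5: · SUBLT
6: ✓ CMP  NZCV=1000
7: · MOVCS
8: ✓ SUBNE  r3←0x7d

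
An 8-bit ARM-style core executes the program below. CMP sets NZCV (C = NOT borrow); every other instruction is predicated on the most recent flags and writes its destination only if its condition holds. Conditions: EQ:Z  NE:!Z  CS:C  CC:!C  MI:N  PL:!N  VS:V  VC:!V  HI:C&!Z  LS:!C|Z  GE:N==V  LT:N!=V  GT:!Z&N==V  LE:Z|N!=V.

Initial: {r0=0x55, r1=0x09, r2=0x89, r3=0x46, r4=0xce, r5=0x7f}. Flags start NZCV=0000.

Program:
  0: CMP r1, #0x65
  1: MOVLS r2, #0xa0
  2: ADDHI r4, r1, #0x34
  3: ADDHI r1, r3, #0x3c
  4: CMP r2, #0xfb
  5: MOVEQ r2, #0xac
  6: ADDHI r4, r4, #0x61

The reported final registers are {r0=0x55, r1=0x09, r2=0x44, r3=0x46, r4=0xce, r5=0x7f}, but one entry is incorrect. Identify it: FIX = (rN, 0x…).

FIX = (r2, 0xa0)

[0] flags=1000 → (cmp)
[1] flags=1000 LS?T → r2=0xa0
[2] flags=1000 HI?F → skip
[3] flags=1000 HI?F → skip
[4] flags=1000 → (cmp)
[5] flags=1000 EQ?F → skip
[6] flags=1000 HI?F → skip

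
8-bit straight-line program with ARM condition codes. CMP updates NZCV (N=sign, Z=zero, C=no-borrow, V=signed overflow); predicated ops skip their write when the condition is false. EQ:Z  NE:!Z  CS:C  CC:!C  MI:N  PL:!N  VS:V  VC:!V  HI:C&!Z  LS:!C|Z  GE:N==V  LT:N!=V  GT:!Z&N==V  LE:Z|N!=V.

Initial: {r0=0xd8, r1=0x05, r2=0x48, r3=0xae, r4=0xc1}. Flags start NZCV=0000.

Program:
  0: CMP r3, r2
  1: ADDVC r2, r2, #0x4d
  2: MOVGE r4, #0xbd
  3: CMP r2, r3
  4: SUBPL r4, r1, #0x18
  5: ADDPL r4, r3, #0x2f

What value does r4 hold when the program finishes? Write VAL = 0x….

VAL = 0xc1

[0] flags=0011 → (cmp)
[1] flags=0011 VC?F → skip
[2] flags=0011 GE?F → skip
[3] flags=1001 → (cmp)
[4] flags=1001 PL?F → skip
[5] flags=1001 PL?F → skip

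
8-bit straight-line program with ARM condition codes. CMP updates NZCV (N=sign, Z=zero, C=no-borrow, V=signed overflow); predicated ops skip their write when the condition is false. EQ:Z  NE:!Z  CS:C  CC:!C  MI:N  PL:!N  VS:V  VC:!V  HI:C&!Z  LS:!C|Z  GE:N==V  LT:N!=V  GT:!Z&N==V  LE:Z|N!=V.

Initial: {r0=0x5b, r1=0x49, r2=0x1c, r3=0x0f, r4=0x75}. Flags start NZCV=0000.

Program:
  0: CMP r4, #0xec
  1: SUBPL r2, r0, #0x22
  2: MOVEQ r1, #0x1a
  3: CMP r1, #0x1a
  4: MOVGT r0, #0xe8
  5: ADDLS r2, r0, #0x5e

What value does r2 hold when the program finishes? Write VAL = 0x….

[0] flags=1001 → (cmp)
[1] flags=1001 PL?F → skip
[2] flags=1001 EQ?F → skip
[3] flags=0010 → (cmp)
[4] flags=0010 GT?T → r0=0xe8
[5] flags=0010 LS?F → skip

VAL = 0x1c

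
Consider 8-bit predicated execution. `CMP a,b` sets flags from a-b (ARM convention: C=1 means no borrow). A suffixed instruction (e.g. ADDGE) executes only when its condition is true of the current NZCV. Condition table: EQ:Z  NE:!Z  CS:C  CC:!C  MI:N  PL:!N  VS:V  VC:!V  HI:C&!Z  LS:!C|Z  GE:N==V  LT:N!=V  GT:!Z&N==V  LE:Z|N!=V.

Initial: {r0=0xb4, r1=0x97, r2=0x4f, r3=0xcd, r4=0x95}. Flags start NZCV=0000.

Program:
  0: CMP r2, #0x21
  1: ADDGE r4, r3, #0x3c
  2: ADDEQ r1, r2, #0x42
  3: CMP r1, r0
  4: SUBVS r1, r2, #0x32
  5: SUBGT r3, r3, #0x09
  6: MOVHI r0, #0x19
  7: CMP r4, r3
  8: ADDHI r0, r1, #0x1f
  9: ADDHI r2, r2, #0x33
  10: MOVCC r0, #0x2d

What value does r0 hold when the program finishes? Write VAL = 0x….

0: ✓ CMP  NZCV=0010
1: ✓ ADDGE  r4←0x09
2: · ADDEQ
3: ✓ CMP  NZCV=1000
4: · SUBVS
5: · SUBGT
6: · MOVHI
7: ✓ CMP  NZCV=0000
8: · ADDHI
9: · ADDHI
10: ✓ MOVCC  r0←0x2d

VAL = 0x2d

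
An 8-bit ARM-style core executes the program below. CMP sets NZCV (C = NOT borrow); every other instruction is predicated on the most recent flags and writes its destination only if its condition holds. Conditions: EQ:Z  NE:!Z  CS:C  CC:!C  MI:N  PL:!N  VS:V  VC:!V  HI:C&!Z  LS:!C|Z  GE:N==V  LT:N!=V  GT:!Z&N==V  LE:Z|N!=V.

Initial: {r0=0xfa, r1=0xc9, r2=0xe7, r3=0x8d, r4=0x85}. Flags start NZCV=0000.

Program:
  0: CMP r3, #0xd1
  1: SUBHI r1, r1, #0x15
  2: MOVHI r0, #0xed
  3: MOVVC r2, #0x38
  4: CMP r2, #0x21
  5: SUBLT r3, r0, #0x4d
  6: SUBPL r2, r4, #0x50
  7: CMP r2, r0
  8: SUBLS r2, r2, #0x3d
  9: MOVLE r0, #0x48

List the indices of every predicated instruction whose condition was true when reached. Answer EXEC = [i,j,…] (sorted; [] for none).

0: ✓ CMP  NZCV=1000
1: · SUBHI
2: · MOVHI
3: ✓ MOVVC  r2←0x38
4: ✓ CMP  NZCV=0010
5: · SUBLT
6: ✓ SUBPL  r2←0x35
7: ✓ CMP  NZCV=0000
8: ✓ SUBLS  r2←0xf8
9: · MOVLE

EXEC = [3,6,8]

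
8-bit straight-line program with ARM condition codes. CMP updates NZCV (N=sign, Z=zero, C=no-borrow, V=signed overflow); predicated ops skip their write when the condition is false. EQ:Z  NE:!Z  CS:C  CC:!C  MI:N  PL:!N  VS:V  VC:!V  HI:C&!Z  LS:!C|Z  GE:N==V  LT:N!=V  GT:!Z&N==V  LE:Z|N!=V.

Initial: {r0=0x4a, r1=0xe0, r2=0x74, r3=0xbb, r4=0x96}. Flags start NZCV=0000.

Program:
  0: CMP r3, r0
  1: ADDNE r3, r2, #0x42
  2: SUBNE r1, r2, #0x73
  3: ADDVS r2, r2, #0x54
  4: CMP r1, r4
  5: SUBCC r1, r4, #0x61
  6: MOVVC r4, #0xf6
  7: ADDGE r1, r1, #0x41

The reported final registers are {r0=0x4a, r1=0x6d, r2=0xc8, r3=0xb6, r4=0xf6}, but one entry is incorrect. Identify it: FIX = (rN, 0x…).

FIX = (r1, 0x76)

0: ✓ CMP  NZCV=0011
1: ✓ ADDNE  r3←0xb6
2: ✓ SUBNE  r1←0x01
3: ✓ ADDVS  r2←0xc8
4: ✓ CMP  NZCV=0000
5: ✓ SUBCC  r1←0x35
6: ✓ MOVVC  r4←0xf6
7: ✓ ADDGE  r1←0x76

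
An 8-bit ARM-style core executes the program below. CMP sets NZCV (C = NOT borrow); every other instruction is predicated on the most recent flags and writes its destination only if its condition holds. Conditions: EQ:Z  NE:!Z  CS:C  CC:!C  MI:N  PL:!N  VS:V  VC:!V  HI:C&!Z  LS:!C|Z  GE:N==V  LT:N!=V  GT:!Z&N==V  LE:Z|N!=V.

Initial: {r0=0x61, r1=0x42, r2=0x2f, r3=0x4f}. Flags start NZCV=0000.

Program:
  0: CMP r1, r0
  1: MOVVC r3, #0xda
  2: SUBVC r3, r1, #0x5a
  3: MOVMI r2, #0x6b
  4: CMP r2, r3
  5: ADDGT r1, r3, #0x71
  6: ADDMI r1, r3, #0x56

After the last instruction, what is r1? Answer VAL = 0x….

VAL = 0x3e

0: ✓ CMP  NZCV=1000
1: ✓ MOVVC  r3←0xda
2: ✓ SUBVC  r3←0xe8
3: ✓ MOVMI  r2←0x6b
4: ✓ CMP  NZCV=1001
5: ✓ ADDGT  r1←0x59
6: ✓ ADDMI  r1←0x3e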